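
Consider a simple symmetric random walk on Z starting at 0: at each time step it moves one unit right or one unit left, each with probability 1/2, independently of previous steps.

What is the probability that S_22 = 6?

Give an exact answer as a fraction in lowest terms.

To reach position 6 after 22 steps: need 14 steps of +1 and 8 of -1.
Favorable paths: C(22,14) = 319770
Total paths: 2^22 = 4194304
P = 319770/4194304 = 159885/2097152

Answer: 159885/2097152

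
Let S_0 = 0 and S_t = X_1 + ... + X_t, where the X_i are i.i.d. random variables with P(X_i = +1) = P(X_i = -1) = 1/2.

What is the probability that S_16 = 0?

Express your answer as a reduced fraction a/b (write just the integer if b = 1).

To return to 0 after 16 steps: need exactly 8 steps of +1 and 8 of -1.
Favorable paths: C(16,8) = 12870
Total paths: 2^16 = 65536
P = 12870/65536 = 6435/32768

Answer: 6435/32768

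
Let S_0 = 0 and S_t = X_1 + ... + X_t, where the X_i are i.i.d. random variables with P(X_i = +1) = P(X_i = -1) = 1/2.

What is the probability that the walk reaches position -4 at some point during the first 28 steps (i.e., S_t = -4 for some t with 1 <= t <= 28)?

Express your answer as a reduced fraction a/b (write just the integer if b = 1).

Answer: 123012781/268435456

Derivation:
Count via complement. Let g(t,s) = #length-t paths at position s with S_1..S_t all ≠ -4.
g(t,s) = g(t-1,s-1) + g(t-1,s+1) for s ≠ -4; g(t,-4) = 0.
t=0: g(0,0)=1
t=1: g(1,-1)=1 g(1,1)=1
t=2: g(2,-2)=1 g(2,0)=2 g(2,2)=1
t=3: g(3,-3)=1 g(3,-1)=3 g(3,1)=3 g(3,3)=1
t=4: g(4,-2)=4 g(4,0)=6 g(4,2)=4 g(4,4)=1
t=5: g(5,-3)=4 g(5,-1)=10 g(5,1)=10 g(5,3)=5 g(5,5)=1
t=6: g(6,-2)=14 g(6,0)=20 g(6,2)=15 g(6,4)=6 g(6,6)=1
t=7: g(7,-3)=14 g(7,-1)=34 g(7,1)=35 g(7,3)=21 g(7,5)=7 g(7,7)=1
t=8: g(8,-2)=48 g(8,0)=69 g(8,2)=56 g(8,4)=28 g(8,6)=8 g(8,8)=1
t=9: g(9,-3)=48 g(9,-1)=117 g(9,1)=125 g(9,3)=84 g(9,5)=36 g(9,7)=9 g(9,9)=1
t=10: g(10,-2)=165 g(10,0)=242 g(10,2)=209 g(10,4)=120 g(10,6)=45 g(10,8)=10 g(10,10)=1
t=11: g(11,-3)=165 g(11,-1)=407 g(11,1)=451 g(11,3)=329 g(11,5)=165 g(11,7)=55 g(11,9)=11 g(11,11)=1
t=12: g(12,-2)=572 g(12,0)=858 g(12,2)=780 g(12,4)=494 g(12,6)=220 g(12,8)=66 g(12,10)=12 g(12,12)=1
t=13: g(13,-3)=572 g(13,-1)=1430 g(13,1)=1638 g(13,3)=1274 g(13,5)=714 g(13,7)=286 g(13,9)=78 g(13,11)=13 g(13,13)=1
t=14: g(14,-2)=2002 g(14,0)=3068 g(14,2)=2912 g(14,4)=1988 g(14,6)=1000 g(14,8)=364 g(14,10)=91 g(14,12)=14 g(14,14)=1
t=15: g(15,-3)=2002 g(15,-1)=5070 g(15,1)=5980 g(15,3)=4900 g(15,5)=2988 g(15,7)=1364 g(15,9)=455 g(15,11)=105 g(15,13)=15 g(15,15)=1
t=16: g(16,-2)=7072 g(16,0)=11050 g(16,2)=10880 g(16,4)=7888 g(16,6)=4352 g(16,8)=1819 g(16,10)=560 g(16,12)=120 g(16,14)=16 g(16,16)=1
t=17: g(17,-3)=7072 g(17,-1)=18122 g(17,1)=21930 g(17,3)=18768 g(17,5)=12240 g(17,7)=6171 g(17,9)=2379 g(17,11)=680 g(17,13)=136 g(17,15)=17 g(17,17)=1
t=18: g(18,-2)=25194 g(18,0)=40052 g(18,2)=40698 g(18,4)=31008 g(18,6)=18411 g(18,8)=8550 g(18,10)=3059 g(18,12)=816 g(18,14)=153 g(18,16)=18 g(18,18)=1
t=19: g(19,-3)=25194 g(19,-1)=65246 g(19,1)=80750 g(19,3)=71706 g(19,5)=49419 g(19,7)=26961 g(19,9)=11609 g(19,11)=3875 g(19,13)=969 g(19,15)=171 g(19,17)=19 g(19,19)=1
t=20: g(20,-2)=90440 g(20,0)=145996 g(20,2)=152456 g(20,4)=121125 g(20,6)=76380 g(20,8)=38570 g(20,10)=15484 g(20,12)=4844 g(20,14)=1140 g(20,16)=190 g(20,18)=20 g(20,20)=1
t=21: g(21,-3)=90440 g(21,-1)=236436 g(21,1)=298452 g(21,3)=273581 g(21,5)=197505 g(21,7)=114950 g(21,9)=54054 g(21,11)=20328 g(21,13)=5984 g(21,15)=1330 g(21,17)=210 g(21,19)=21 g(21,21)=1
t=22: g(22,-2)=326876 g(22,0)=534888 g(22,2)=572033 g(22,4)=471086 g(22,6)=312455 g(22,8)=169004 g(22,10)=74382 g(22,12)=26312 g(22,14)=7314 g(22,16)=1540 g(22,18)=231 g(22,20)=22 g(22,22)=1
t=23: g(23,-3)=326876 g(23,-1)=861764 g(23,1)=1106921 g(23,3)=1043119 g(23,5)=783541 g(23,7)=481459 g(23,9)=243386 g(23,11)=100694 g(23,13)=33626 g(23,15)=8854 g(23,17)=1771 g(23,19)=253 g(23,21)=23 g(23,23)=1
t=24: g(24,-2)=1188640 g(24,0)=1968685 g(24,2)=2150040 g(24,4)=1826660 g(24,6)=1265000 g(24,8)=724845 g(24,10)=344080 g(24,12)=134320 g(24,14)=42480 g(24,16)=10625 g(24,18)=2024 g(24,20)=276 g(24,22)=24 g(24,24)=1
t=25: g(25,-3)=1188640 g(25,-1)=3157325 g(25,1)=4118725 g(25,3)=3976700 g(25,5)=3091660 g(25,7)=1989845 g(25,9)=1068925 g(25,11)=478400 g(25,13)=176800 g(25,15)=53105 g(25,17)=12649 g(25,19)=2300 g(25,21)=300 g(25,23)=25 g(25,25)=1
t=26: g(26,-2)=4345965 g(26,0)=7276050 g(26,2)=8095425 g(26,4)=7068360 g(26,6)=5081505 g(26,8)=3058770 g(26,10)=1547325 g(26,12)=655200 g(26,14)=229905 g(26,16)=65754 g(26,18)=14949 g(26,20)=2600 g(26,22)=325 g(26,24)=26 g(26,26)=1
t=27: g(27,-3)=4345965 g(27,-1)=11622015 g(27,1)=15371475 g(27,3)=15163785 g(27,5)=12149865 g(27,7)=8140275 g(27,9)=4606095 g(27,11)=2202525 g(27,13)=885105 g(27,15)=295659 g(27,17)=80703 g(27,19)=17549 g(27,21)=2925 g(27,23)=351 g(27,25)=27 g(27,27)=1
t=28: g(28,-2)=15967980 g(28,0)=26993490 g(28,2)=30535260 g(28,4)=27313650 g(28,6)=20290140 g(28,8)=12746370 g(28,10)=6808620 g(28,12)=3087630 g(28,14)=1180764 g(28,16)=376362 g(28,18)=98252 g(28,20)=20474 g(28,22)=3276 g(28,24)=378 g(28,26)=28 g(28,28)=1
Paths never hitting -4: Σ_s g(28,s) = 145422675
Paths hitting -4: 2^28 - 145422675 = 123012781
P = 123012781/268435456 = 123012781/268435456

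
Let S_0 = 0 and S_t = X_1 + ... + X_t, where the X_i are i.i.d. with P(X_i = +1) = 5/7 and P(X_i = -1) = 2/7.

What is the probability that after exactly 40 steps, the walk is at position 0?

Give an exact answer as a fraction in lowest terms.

Answer: 1969236126000000000000000000000/909543680129861140820205019889143

Derivation:
To be at 0 after 40 steps: need exactly 20 steps of +1 and 20 of -1.
Number of such sequences: C(40,20) = 137846528820
Each has probability (5/7)^20 · (2/7)^20 = 100000000000000000000/6366805760909027985741435139224001
P = 137846528820 · 100000000000000000000/6366805760909027985741435139224001 = 1969236126000000000000000000000/909543680129861140820205019889143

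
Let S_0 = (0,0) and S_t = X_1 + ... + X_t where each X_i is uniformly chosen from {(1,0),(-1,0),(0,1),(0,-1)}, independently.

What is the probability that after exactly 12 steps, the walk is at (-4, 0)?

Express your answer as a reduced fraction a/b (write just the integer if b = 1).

Answer: 245025/16777216

Derivation:
Let h be the number of horizontal steps (so 12-h are vertical). To end at (-4,0) need (h-4)/2 right-steps and ((12-h)+0)/2 up-steps.
Sum over h with 4 ≤ h ≤ 12, h ≡ 0 (mod 2), 12-h ≡ 0 (mod 2):
h=4: C(12,4)·C(4,0)·C(8,4) = 495·1·70 = 34650
h=6: C(12,6)·C(6,1)·C(6,3) = 924·6·20 = 110880
h=8: C(12,8)·C(8,2)·C(4,2) = 495·28·6 = 83160
h=10: C(12,10)·C(10,3)·C(2,1) = 66·120·2 = 15840
h=12: C(12,12)·C(12,4)·C(0,0) = 1·495·1 = 495
Total favorable: 245025
Total paths: 4^12 = 16777216
P = 245025/16777216 = 245025/16777216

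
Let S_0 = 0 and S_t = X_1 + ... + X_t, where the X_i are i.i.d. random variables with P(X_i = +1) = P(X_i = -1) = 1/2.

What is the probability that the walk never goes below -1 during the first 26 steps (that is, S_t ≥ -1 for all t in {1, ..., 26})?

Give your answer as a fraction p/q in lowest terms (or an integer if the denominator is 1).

Answer: 5014575/16777216

Derivation:
Let f(t,s) = #length-t paths at position s with S_1..S_t all ≥ -1.
f(t,s) = f(t-1,s-1) + f(t-1,s+1) for s ≥ -1; f(t,s) = 0 for s < -1.
t=0: f(0,0)=1
t=1: f(1,-1)=1 f(1,1)=1
t=2: f(2,0)=2 f(2,2)=1
t=3: f(3,-1)=2 f(3,1)=3 f(3,3)=1
t=4: f(4,0)=5 f(4,2)=4 f(4,4)=1
t=5: f(5,-1)=5 f(5,1)=9 f(5,3)=5 f(5,5)=1
t=6: f(6,0)=14 f(6,2)=14 f(6,4)=6 f(6,6)=1
t=7: f(7,-1)=14 f(7,1)=28 f(7,3)=20 f(7,5)=7 f(7,7)=1
t=8: f(8,0)=42 f(8,2)=48 f(8,4)=27 f(8,6)=8 f(8,8)=1
t=9: f(9,-1)=42 f(9,1)=90 f(9,3)=75 f(9,5)=35 f(9,7)=9 f(9,9)=1
t=10: f(10,0)=132 f(10,2)=165 f(10,4)=110 f(10,6)=44 f(10,8)=10 f(10,10)=1
t=11: f(11,-1)=132 f(11,1)=297 f(11,3)=275 f(11,5)=154 f(11,7)=54 f(11,9)=11 f(11,11)=1
t=12: f(12,0)=429 f(12,2)=572 f(12,4)=429 f(12,6)=208 f(12,8)=65 f(12,10)=12 f(12,12)=1
t=13: f(13,-1)=429 f(13,1)=1001 f(13,3)=1001 f(13,5)=637 f(13,7)=273 f(13,9)=77 f(13,11)=13 f(13,13)=1
t=14: f(14,0)=1430 f(14,2)=2002 f(14,4)=1638 f(14,6)=910 f(14,8)=350 f(14,10)=90 f(14,12)=14 f(14,14)=1
t=15: f(15,-1)=1430 f(15,1)=3432 f(15,3)=3640 f(15,5)=2548 f(15,7)=1260 f(15,9)=440 f(15,11)=104 f(15,13)=15 f(15,15)=1
t=16: f(16,0)=4862 f(16,2)=7072 f(16,4)=6188 f(16,6)=3808 f(16,8)=1700 f(16,10)=544 f(16,12)=119 f(16,14)=16 f(16,16)=1
t=17: f(17,-1)=4862 f(17,1)=11934 f(17,3)=13260 f(17,5)=9996 f(17,7)=5508 f(17,9)=2244 f(17,11)=663 f(17,13)=135 f(17,15)=17 f(17,17)=1
t=18: f(18,0)=16796 f(18,2)=25194 f(18,4)=23256 f(18,6)=15504 f(18,8)=7752 f(18,10)=2907 f(18,12)=798 f(18,14)=152 f(18,16)=18 f(18,18)=1
t=19: f(19,-1)=16796 f(19,1)=41990 f(19,3)=48450 f(19,5)=38760 f(19,7)=23256 f(19,9)=10659 f(19,11)=3705 f(19,13)=950 f(19,15)=170 f(19,17)=19 f(19,19)=1
t=20: f(20,0)=58786 f(20,2)=90440 f(20,4)=87210 f(20,6)=62016 f(20,8)=33915 f(20,10)=14364 f(20,12)=4655 f(20,14)=1120 f(20,16)=189 f(20,18)=20 f(20,20)=1
t=21: f(21,-1)=58786 f(21,1)=149226 f(21,3)=177650 f(21,5)=149226 f(21,7)=95931 f(21,9)=48279 f(21,11)=19019 f(21,13)=5775 f(21,15)=1309 f(21,17)=209 f(21,19)=21 f(21,21)=1
t=22: f(22,0)=208012 f(22,2)=326876 f(22,4)=326876 f(22,6)=245157 f(22,8)=144210 f(22,10)=67298 f(22,12)=24794 f(22,14)=7084 f(22,16)=1518 f(22,18)=230 f(22,20)=22 f(22,22)=1
t=23: f(23,-1)=208012 f(23,1)=534888 f(23,3)=653752 f(23,5)=572033 f(23,7)=389367 f(23,9)=211508 f(23,11)=92092 f(23,13)=31878 f(23,15)=8602 f(23,17)=1748 f(23,19)=252 f(23,21)=23 f(23,23)=1
t=24: f(24,0)=742900 f(24,2)=1188640 f(24,4)=1225785 f(24,6)=961400 f(24,8)=600875 f(24,10)=303600 f(24,12)=123970 f(24,14)=40480 f(24,16)=10350 f(24,18)=2000 f(24,20)=275 f(24,22)=24 f(24,24)=1
t=25: f(25,-1)=742900 f(25,1)=1931540 f(25,3)=2414425 f(25,5)=2187185 f(25,7)=1562275 f(25,9)=904475 f(25,11)=427570 f(25,13)=164450 f(25,15)=50830 f(25,17)=12350 f(25,19)=2275 f(25,21)=299 f(25,23)=25 f(25,25)=1
t=26: f(26,0)=2674440 f(26,2)=4345965 f(26,4)=4601610 f(26,6)=3749460 f(26,8)=2466750 f(26,10)=1332045 f(26,12)=592020 f(26,14)=215280 f(26,16)=63180 f(26,18)=14625 f(26,20)=2574 f(26,22)=324 f(26,24)=26 f(26,26)=1
Σ_s f(26,s) = 20058300
P = 20058300/67108864 = 5014575/16777216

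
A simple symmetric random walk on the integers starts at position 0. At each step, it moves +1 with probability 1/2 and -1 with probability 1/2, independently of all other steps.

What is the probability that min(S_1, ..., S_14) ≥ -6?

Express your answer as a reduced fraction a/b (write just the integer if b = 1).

Let f(t,s) = #length-t paths at position s with S_1..S_t all ≥ -6.
f(t,s) = f(t-1,s-1) + f(t-1,s+1) for s ≥ -6; f(t,s) = 0 for s < -6.
t=0: f(0,0)=1
t=1: f(1,-1)=1 f(1,1)=1
t=2: f(2,-2)=1 f(2,0)=2 f(2,2)=1
t=3: f(3,-3)=1 f(3,-1)=3 f(3,1)=3 f(3,3)=1
t=4: f(4,-4)=1 f(4,-2)=4 f(4,0)=6 f(4,2)=4 f(4,4)=1
t=5: f(5,-5)=1 f(5,-3)=5 f(5,-1)=10 f(5,1)=10 f(5,3)=5 f(5,5)=1
t=6: f(6,-6)=1 f(6,-4)=6 f(6,-2)=15 f(6,0)=20 f(6,2)=15 f(6,4)=6 f(6,6)=1
t=7: f(7,-5)=7 f(7,-3)=21 f(7,-1)=35 f(7,1)=35 f(7,3)=21 f(7,5)=7 f(7,7)=1
t=8: f(8,-6)=7 f(8,-4)=28 f(8,-2)=56 f(8,0)=70 f(8,2)=56 f(8,4)=28 f(8,6)=8 f(8,8)=1
t=9: f(9,-5)=35 f(9,-3)=84 f(9,-1)=126 f(9,1)=126 f(9,3)=84 f(9,5)=36 f(9,7)=9 f(9,9)=1
t=10: f(10,-6)=35 f(10,-4)=119 f(10,-2)=210 f(10,0)=252 f(10,2)=210 f(10,4)=120 f(10,6)=45 f(10,8)=10 f(10,10)=1
t=11: f(11,-5)=154 f(11,-3)=329 f(11,-1)=462 f(11,1)=462 f(11,3)=330 f(11,5)=165 f(11,7)=55 f(11,9)=11 f(11,11)=1
t=12: f(12,-6)=154 f(12,-4)=483 f(12,-2)=791 f(12,0)=924 f(12,2)=792 f(12,4)=495 f(12,6)=220 f(12,8)=66 f(12,10)=12 f(12,12)=1
t=13: f(13,-5)=637 f(13,-3)=1274 f(13,-1)=1715 f(13,1)=1716 f(13,3)=1287 f(13,5)=715 f(13,7)=286 f(13,9)=78 f(13,11)=13 f(13,13)=1
t=14: f(14,-6)=637 f(14,-4)=1911 f(14,-2)=2989 f(14,0)=3431 f(14,2)=3003 f(14,4)=2002 f(14,6)=1001 f(14,8)=364 f(14,10)=91 f(14,12)=14 f(14,14)=1
Σ_s f(14,s) = 15444
P = 15444/16384 = 3861/4096

Answer: 3861/4096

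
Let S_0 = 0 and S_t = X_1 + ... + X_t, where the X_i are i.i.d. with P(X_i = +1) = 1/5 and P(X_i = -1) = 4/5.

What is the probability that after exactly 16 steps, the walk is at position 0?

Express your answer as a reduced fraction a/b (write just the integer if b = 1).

Answer: 168689664/30517578125

Derivation:
To be at 0 after 16 steps: need exactly 8 steps of +1 and 8 of -1.
Number of such sequences: C(16,8) = 12870
Each has probability (1/5)^8 · (4/5)^8 = 65536/152587890625
P = 12870 · 65536/152587890625 = 168689664/30517578125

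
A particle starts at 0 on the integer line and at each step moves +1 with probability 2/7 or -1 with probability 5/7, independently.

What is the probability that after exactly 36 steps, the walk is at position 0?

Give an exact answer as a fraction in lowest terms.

To be at 0 after 36 steps: need exactly 18 steps of +1 and 18 of -1.
Number of such sequences: C(36,18) = 9075135300
Each has probability (2/7)^18 · (5/7)^18 = 1000000000000000000/2651730845859653471779023381601
P = 9075135300 · 1000000000000000000/2651730845859653471779023381601 = 1296447900000000000000000000/378818692265664781682717625943

Answer: 1296447900000000000000000000/378818692265664781682717625943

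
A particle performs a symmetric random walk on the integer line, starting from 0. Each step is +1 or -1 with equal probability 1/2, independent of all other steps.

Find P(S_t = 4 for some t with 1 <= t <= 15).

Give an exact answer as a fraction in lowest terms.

Count via complement. Let g(t,s) = #length-t paths at position s with S_1..S_t all ≠ 4.
g(t,s) = g(t-1,s-1) + g(t-1,s+1) for s ≠ 4; g(t,4) = 0.
t=0: g(0,0)=1
t=1: g(1,-1)=1 g(1,1)=1
t=2: g(2,-2)=1 g(2,0)=2 g(2,2)=1
t=3: g(3,-3)=1 g(3,-1)=3 g(3,1)=3 g(3,3)=1
t=4: g(4,-4)=1 g(4,-2)=4 g(4,0)=6 g(4,2)=4
t=5: g(5,-5)=1 g(5,-3)=5 g(5,-1)=10 g(5,1)=10 g(5,3)=4
t=6: g(6,-6)=1 g(6,-4)=6 g(6,-2)=15 g(6,0)=20 g(6,2)=14
t=7: g(7,-7)=1 g(7,-5)=7 g(7,-3)=21 g(7,-1)=35 g(7,1)=34 g(7,3)=14
t=8: g(8,-8)=1 g(8,-6)=8 g(8,-4)=28 g(8,-2)=56 g(8,0)=69 g(8,2)=48
t=9: g(9,-9)=1 g(9,-7)=9 g(9,-5)=36 g(9,-3)=84 g(9,-1)=125 g(9,1)=117 g(9,3)=48
t=10: g(10,-10)=1 g(10,-8)=10 g(10,-6)=45 g(10,-4)=120 g(10,-2)=209 g(10,0)=242 g(10,2)=165
t=11: g(11,-11)=1 g(11,-9)=11 g(11,-7)=55 g(11,-5)=165 g(11,-3)=329 g(11,-1)=451 g(11,1)=407 g(11,3)=165
t=12: g(12,-12)=1 g(12,-10)=12 g(12,-8)=66 g(12,-6)=220 g(12,-4)=494 g(12,-2)=780 g(12,0)=858 g(12,2)=572
t=13: g(13,-13)=1 g(13,-11)=13 g(13,-9)=78 g(13,-7)=286 g(13,-5)=714 g(13,-3)=1274 g(13,-1)=1638 g(13,1)=1430 g(13,3)=572
t=14: g(14,-14)=1 g(14,-12)=14 g(14,-10)=91 g(14,-8)=364 g(14,-6)=1000 g(14,-4)=1988 g(14,-2)=2912 g(14,0)=3068 g(14,2)=2002
t=15: g(15,-15)=1 g(15,-13)=15 g(15,-11)=105 g(15,-9)=455 g(15,-7)=1364 g(15,-5)=2988 g(15,-3)=4900 g(15,-1)=5980 g(15,1)=5070 g(15,3)=2002
Paths never hitting 4: Σ_s g(15,s) = 22880
Paths hitting 4: 2^15 - 22880 = 9888
P = 9888/32768 = 309/1024

Answer: 309/1024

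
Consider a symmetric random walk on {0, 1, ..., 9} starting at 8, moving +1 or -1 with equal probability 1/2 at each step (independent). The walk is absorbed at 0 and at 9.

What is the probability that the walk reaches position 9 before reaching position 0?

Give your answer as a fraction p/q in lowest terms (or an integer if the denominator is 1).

Symmetric walk (p = 1/2): the harmonic-function argument gives P(hit 9 before 0 | start at 8) = a/N.
P = 8/9 = 8/9

Answer: 8/9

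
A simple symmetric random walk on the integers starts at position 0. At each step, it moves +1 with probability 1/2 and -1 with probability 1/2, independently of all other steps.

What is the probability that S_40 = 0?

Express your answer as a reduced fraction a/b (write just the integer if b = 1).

To return to 0 after 40 steps: need exactly 20 steps of +1 and 20 of -1.
Favorable paths: C(40,20) = 137846528820
Total paths: 2^40 = 1099511627776
P = 137846528820/1099511627776 = 34461632205/274877906944

Answer: 34461632205/274877906944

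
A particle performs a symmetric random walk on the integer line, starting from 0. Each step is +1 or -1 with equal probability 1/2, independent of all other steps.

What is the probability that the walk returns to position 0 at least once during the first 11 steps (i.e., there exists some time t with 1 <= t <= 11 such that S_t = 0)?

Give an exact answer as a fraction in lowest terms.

Count via complement. Let g(t,s) = #length-t paths at position s with S_1..S_t all ≠ 0.
g(t,s) = g(t-1,s-1) + g(t-1,s+1) for s ≠ 0; g(t,0) = 0.
t=0: g(0,0)=1
t=1: g(1,-1)=1 g(1,1)=1
t=2: g(2,-2)=1 g(2,2)=1
t=3: g(3,-3)=1 g(3,-1)=1 g(3,1)=1 g(3,3)=1
t=4: g(4,-4)=1 g(4,-2)=2 g(4,2)=2 g(4,4)=1
t=5: g(5,-5)=1 g(5,-3)=3 g(5,-1)=2 g(5,1)=2 g(5,3)=3 g(5,5)=1
t=6: g(6,-6)=1 g(6,-4)=4 g(6,-2)=5 g(6,2)=5 g(6,4)=4 g(6,6)=1
t=7: g(7,-7)=1 g(7,-5)=5 g(7,-3)=9 g(7,-1)=5 g(7,1)=5 g(7,3)=9 g(7,5)=5 g(7,7)=1
t=8: g(8,-8)=1 g(8,-6)=6 g(8,-4)=14 g(8,-2)=14 g(8,2)=14 g(8,4)=14 g(8,6)=6 g(8,8)=1
t=9: g(9,-9)=1 g(9,-7)=7 g(9,-5)=20 g(9,-3)=28 g(9,-1)=14 g(9,1)=14 g(9,3)=28 g(9,5)=20 g(9,7)=7 g(9,9)=1
t=10: g(10,-10)=1 g(10,-8)=8 g(10,-6)=27 g(10,-4)=48 g(10,-2)=42 g(10,2)=42 g(10,4)=48 g(10,6)=27 g(10,8)=8 g(10,10)=1
t=11: g(11,-11)=1 g(11,-9)=9 g(11,-7)=35 g(11,-5)=75 g(11,-3)=90 g(11,-1)=42 g(11,1)=42 g(11,3)=90 g(11,5)=75 g(11,7)=35 g(11,9)=9 g(11,11)=1
Paths never hitting 0: Σ_s g(11,s) = 504
Paths hitting 0: 2^11 - 504 = 1544
P = 1544/2048 = 193/256

Answer: 193/256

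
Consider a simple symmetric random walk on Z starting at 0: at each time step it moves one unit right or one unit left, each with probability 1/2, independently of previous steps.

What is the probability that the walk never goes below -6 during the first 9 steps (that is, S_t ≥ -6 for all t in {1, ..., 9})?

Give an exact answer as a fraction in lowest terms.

Answer: 501/512

Derivation:
Let f(t,s) = #length-t paths at position s with S_1..S_t all ≥ -6.
f(t,s) = f(t-1,s-1) + f(t-1,s+1) for s ≥ -6; f(t,s) = 0 for s < -6.
t=0: f(0,0)=1
t=1: f(1,-1)=1 f(1,1)=1
t=2: f(2,-2)=1 f(2,0)=2 f(2,2)=1
t=3: f(3,-3)=1 f(3,-1)=3 f(3,1)=3 f(3,3)=1
t=4: f(4,-4)=1 f(4,-2)=4 f(4,0)=6 f(4,2)=4 f(4,4)=1
t=5: f(5,-5)=1 f(5,-3)=5 f(5,-1)=10 f(5,1)=10 f(5,3)=5 f(5,5)=1
t=6: f(6,-6)=1 f(6,-4)=6 f(6,-2)=15 f(6,0)=20 f(6,2)=15 f(6,4)=6 f(6,6)=1
t=7: f(7,-5)=7 f(7,-3)=21 f(7,-1)=35 f(7,1)=35 f(7,3)=21 f(7,5)=7 f(7,7)=1
t=8: f(8,-6)=7 f(8,-4)=28 f(8,-2)=56 f(8,0)=70 f(8,2)=56 f(8,4)=28 f(8,6)=8 f(8,8)=1
t=9: f(9,-5)=35 f(9,-3)=84 f(9,-1)=126 f(9,1)=126 f(9,3)=84 f(9,5)=36 f(9,7)=9 f(9,9)=1
Σ_s f(9,s) = 501
P = 501/512 = 501/512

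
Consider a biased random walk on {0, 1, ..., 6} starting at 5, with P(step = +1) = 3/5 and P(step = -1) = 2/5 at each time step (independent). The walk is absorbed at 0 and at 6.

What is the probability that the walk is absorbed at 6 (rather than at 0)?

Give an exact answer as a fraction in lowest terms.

Biased walk: p = 3/5, q = 2/5, r = q/p = 2/3
Gambler's ruin: P(hit 6 before 0 | start at 5) = (1 - r^a)/(1 - r^N)
r^5 = 32/243; r^6 = 64/729
P = (1 - 32/243) / (1 - 64/729) = 211/243 / 665/729 = 633/665

Answer: 633/665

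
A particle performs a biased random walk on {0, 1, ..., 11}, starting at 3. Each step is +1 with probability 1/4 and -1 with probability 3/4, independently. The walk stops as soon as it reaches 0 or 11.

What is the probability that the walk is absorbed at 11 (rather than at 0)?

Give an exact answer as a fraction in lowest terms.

Biased walk: p = 1/4, q = 3/4, r = q/p = 3
Gambler's ruin: P(hit 11 before 0 | start at 3) = (1 - r^a)/(1 - r^N)
r^3 = 27; r^11 = 177147
P = (1 - 27) / (1 - 177147) = -26 / -177146 = 13/88573

Answer: 13/88573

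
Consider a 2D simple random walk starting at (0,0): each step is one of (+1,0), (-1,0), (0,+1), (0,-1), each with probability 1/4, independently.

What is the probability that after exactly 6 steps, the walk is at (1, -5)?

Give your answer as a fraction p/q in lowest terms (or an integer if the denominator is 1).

Let h be the number of horizontal steps (so 6-h are vertical). To end at (1,-5) need (h+1)/2 right-steps and ((6-h)-5)/2 up-steps.
Sum over h with 1 ≤ h ≤ 1, h ≡ 1 (mod 2), 6-h ≡ 1 (mod 2):
h=1: C(6,1)·C(1,1)·C(5,0) = 6·1·1 = 6
Total favorable: 6
Total paths: 4^6 = 4096
P = 6/4096 = 3/2048

Answer: 3/2048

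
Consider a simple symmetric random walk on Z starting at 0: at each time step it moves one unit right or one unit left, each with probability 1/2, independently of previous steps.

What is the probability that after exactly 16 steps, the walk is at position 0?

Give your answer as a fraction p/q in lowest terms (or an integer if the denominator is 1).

Answer: 6435/32768

Derivation:
To return to 0 after 16 steps: need exactly 8 steps of +1 and 8 of -1.
Favorable paths: C(16,8) = 12870
Total paths: 2^16 = 65536
P = 12870/65536 = 6435/32768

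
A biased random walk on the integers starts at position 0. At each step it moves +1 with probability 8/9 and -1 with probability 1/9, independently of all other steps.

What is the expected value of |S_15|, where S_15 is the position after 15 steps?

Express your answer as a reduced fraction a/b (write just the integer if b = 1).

S_15 takes values m ≡ 1 (mod 2) with |m| ≤ 15; P(S_15=m) = C(15,(15+m)/2) · (8/9)^((15+m)/2) · (1/9)^((15-m)/2).
Distribution: P(S=-15)=1/205891132094649, P(S=-13)=40/68630377364883, P(S=-11)=2240/68630377364883, P(S=-9)=232960/205891132094649, P(S=-7)=1863680/68630377364883, P(S=-5)=32800768/68630377364883, P(S=-3)=1312030720/205891132094649, P(S=-1)=1499463680/22876792454961, P(S=1)=11995709440/22876792454961, P(S=3)=671759728640/205891132094649, P(S=5)=1074815565824/68630377364883, P(S=7)=3908420239360/68630377364883, P(S=9)=31267361914880/205891132094649, P(S=11)=19241453486080/68630377364883, P(S=13)=21990232555520/68630377364883, P(S=15)=35184372088832/205891132094649
E[|S_15|] = Σ_m |m|·P(S_15=m) = 29655544900535/2541865828329

Answer: 29655544900535/2541865828329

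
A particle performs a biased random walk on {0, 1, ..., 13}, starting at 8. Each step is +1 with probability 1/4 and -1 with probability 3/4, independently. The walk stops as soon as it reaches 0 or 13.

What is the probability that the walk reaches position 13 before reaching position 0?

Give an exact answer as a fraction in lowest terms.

Answer: 3280/797161

Derivation:
Biased walk: p = 1/4, q = 3/4, r = q/p = 3
Gambler's ruin: P(hit 13 before 0 | start at 8) = (1 - r^a)/(1 - r^N)
r^8 = 6561; r^13 = 1594323
P = (1 - 6561) / (1 - 1594323) = -6560 / -1594322 = 3280/797161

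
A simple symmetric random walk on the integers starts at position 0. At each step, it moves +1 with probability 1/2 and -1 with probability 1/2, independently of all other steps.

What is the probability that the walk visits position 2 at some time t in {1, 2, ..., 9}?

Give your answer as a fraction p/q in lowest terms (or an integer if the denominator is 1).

Answer: 65/128

Derivation:
Count via complement. Let g(t,s) = #length-t paths at position s with S_1..S_t all ≠ 2.
g(t,s) = g(t-1,s-1) + g(t-1,s+1) for s ≠ 2; g(t,2) = 0.
t=0: g(0,0)=1
t=1: g(1,-1)=1 g(1,1)=1
t=2: g(2,-2)=1 g(2,0)=2
t=3: g(3,-3)=1 g(3,-1)=3 g(3,1)=2
t=4: g(4,-4)=1 g(4,-2)=4 g(4,0)=5
t=5: g(5,-5)=1 g(5,-3)=5 g(5,-1)=9 g(5,1)=5
t=6: g(6,-6)=1 g(6,-4)=6 g(6,-2)=14 g(6,0)=14
t=7: g(7,-7)=1 g(7,-5)=7 g(7,-3)=20 g(7,-1)=28 g(7,1)=14
t=8: g(8,-8)=1 g(8,-6)=8 g(8,-4)=27 g(8,-2)=48 g(8,0)=42
t=9: g(9,-9)=1 g(9,-7)=9 g(9,-5)=35 g(9,-3)=75 g(9,-1)=90 g(9,1)=42
Paths never hitting 2: Σ_s g(9,s) = 252
Paths hitting 2: 2^9 - 252 = 260
P = 260/512 = 65/128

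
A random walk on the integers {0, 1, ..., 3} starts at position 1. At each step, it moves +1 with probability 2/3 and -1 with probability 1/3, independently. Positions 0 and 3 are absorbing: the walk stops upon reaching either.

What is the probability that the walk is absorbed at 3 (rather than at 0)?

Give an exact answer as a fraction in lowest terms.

Biased walk: p = 2/3, q = 1/3, r = q/p = 1/2
Gambler's ruin: P(hit 3 before 0 | start at 1) = (1 - r^a)/(1 - r^N)
r^1 = 1/2; r^3 = 1/8
P = (1 - 1/2) / (1 - 1/8) = 1/2 / 7/8 = 4/7

Answer: 4/7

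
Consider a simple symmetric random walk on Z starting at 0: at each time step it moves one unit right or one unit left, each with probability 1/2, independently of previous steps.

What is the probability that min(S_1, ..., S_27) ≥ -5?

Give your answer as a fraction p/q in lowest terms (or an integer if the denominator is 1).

Answer: 50480055/67108864

Derivation:
Let f(t,s) = #length-t paths at position s with S_1..S_t all ≥ -5.
f(t,s) = f(t-1,s-1) + f(t-1,s+1) for s ≥ -5; f(t,s) = 0 for s < -5.
t=0: f(0,0)=1
t=1: f(1,-1)=1 f(1,1)=1
t=2: f(2,-2)=1 f(2,0)=2 f(2,2)=1
t=3: f(3,-3)=1 f(3,-1)=3 f(3,1)=3 f(3,3)=1
t=4: f(4,-4)=1 f(4,-2)=4 f(4,0)=6 f(4,2)=4 f(4,4)=1
t=5: f(5,-5)=1 f(5,-3)=5 f(5,-1)=10 f(5,1)=10 f(5,3)=5 f(5,5)=1
t=6: f(6,-4)=6 f(6,-2)=15 f(6,0)=20 f(6,2)=15 f(6,4)=6 f(6,6)=1
t=7: f(7,-5)=6 f(7,-3)=21 f(7,-1)=35 f(7,1)=35 f(7,3)=21 f(7,5)=7 f(7,7)=1
t=8: f(8,-4)=27 f(8,-2)=56 f(8,0)=70 f(8,2)=56 f(8,4)=28 f(8,6)=8 f(8,8)=1
t=9: f(9,-5)=27 f(9,-3)=83 f(9,-1)=126 f(9,1)=126 f(9,3)=84 f(9,5)=36 f(9,7)=9 f(9,9)=1
t=10: f(10,-4)=110 f(10,-2)=209 f(10,0)=252 f(10,2)=210 f(10,4)=120 f(10,6)=45 f(10,8)=10 f(10,10)=1
t=11: f(11,-5)=110 f(11,-3)=319 f(11,-1)=461 f(11,1)=462 f(11,3)=330 f(11,5)=165 f(11,7)=55 f(11,9)=11 f(11,11)=1
t=12: f(12,-4)=429 f(12,-2)=780 f(12,0)=923 f(12,2)=792 f(12,4)=495 f(12,6)=220 f(12,8)=66 f(12,10)=12 f(12,12)=1
t=13: f(13,-5)=429 f(13,-3)=1209 f(13,-1)=1703 f(13,1)=1715 f(13,3)=1287 f(13,5)=715 f(13,7)=286 f(13,9)=78 f(13,11)=13 f(13,13)=1
t=14: f(14,-4)=1638 f(14,-2)=2912 f(14,0)=3418 f(14,2)=3002 f(14,4)=2002 f(14,6)=1001 f(14,8)=364 f(14,10)=91 f(14,12)=14 f(14,14)=1
t=15: f(15,-5)=1638 f(15,-3)=4550 f(15,-1)=6330 f(15,1)=6420 f(15,3)=5004 f(15,5)=3003 f(15,7)=1365 f(15,9)=455 f(15,11)=105 f(15,13)=15 f(15,15)=1
t=16: f(16,-4)=6188 f(16,-2)=10880 f(16,0)=12750 f(16,2)=11424 f(16,4)=8007 f(16,6)=4368 f(16,8)=1820 f(16,10)=560 f(16,12)=120 f(16,14)=16 f(16,16)=1
t=17: f(17,-5)=6188 f(17,-3)=17068 f(17,-1)=23630 f(17,1)=24174 f(17,3)=19431 f(17,5)=12375 f(17,7)=6188 f(17,9)=2380 f(17,11)=680 f(17,13)=136 f(17,15)=17 f(17,17)=1
t=18: f(18,-4)=23256 f(18,-2)=40698 f(18,0)=47804 f(18,2)=43605 f(18,4)=31806 f(18,6)=18563 f(18,8)=8568 f(18,10)=3060 f(18,12)=816 f(18,14)=153 f(18,16)=18 f(18,18)=1
t=19: f(19,-5)=23256 f(19,-3)=63954 f(19,-1)=88502 f(19,1)=91409 f(19,3)=75411 f(19,5)=50369 f(19,7)=27131 f(19,9)=11628 f(19,11)=3876 f(19,13)=969 f(19,15)=171 f(19,17)=19 f(19,19)=1
t=20: f(20,-4)=87210 f(20,-2)=152456 f(20,0)=179911 f(20,2)=166820 f(20,4)=125780 f(20,6)=77500 f(20,8)=38759 f(20,10)=15504 f(20,12)=4845 f(20,14)=1140 f(20,16)=190 f(20,18)=20 f(20,20)=1
t=21: f(21,-5)=87210 f(21,-3)=239666 f(21,-1)=332367 f(21,1)=346731 f(21,3)=292600 f(21,5)=203280 f(21,7)=116259 f(21,9)=54263 f(21,11)=20349 f(21,13)=5985 f(21,15)=1330 f(21,17)=210 f(21,19)=21 f(21,21)=1
t=22: f(22,-4)=326876 f(22,-2)=572033 f(22,0)=679098 f(22,2)=639331 f(22,4)=495880 f(22,6)=319539 f(22,8)=170522 f(22,10)=74612 f(22,12)=26334 f(22,14)=7315 f(22,16)=1540 f(22,18)=231 f(22,20)=22 f(22,22)=1
t=23: f(23,-5)=326876 f(23,-3)=898909 f(23,-1)=1251131 f(23,1)=1318429 f(23,3)=1135211 f(23,5)=815419 f(23,7)=490061 f(23,9)=245134 f(23,11)=100946 f(23,13)=33649 f(23,15)=8855 f(23,17)=1771 f(23,19)=253 f(23,21)=23 f(23,23)=1
t=24: f(24,-4)=1225785 f(24,-2)=2150040 f(24,0)=2569560 f(24,2)=2453640 f(24,4)=1950630 f(24,6)=1305480 f(24,8)=735195 f(24,10)=346080 f(24,12)=134595 f(24,14)=42504 f(24,16)=10626 f(24,18)=2024 f(24,20)=276 f(24,22)=24 f(24,24)=1
t=25: f(25,-5)=1225785 f(25,-3)=3375825 f(25,-1)=4719600 f(25,1)=5023200 f(25,3)=4404270 f(25,5)=3256110 f(25,7)=2040675 f(25,9)=1081275 f(25,11)=480675 f(25,13)=177099 f(25,15)=53130 f(25,17)=12650 f(25,19)=2300 f(25,21)=300 f(25,23)=25 f(25,25)=1
t=26: f(26,-4)=4601610 f(26,-2)=8095425 f(26,0)=9742800 f(26,2)=9427470 f(26,4)=7660380 f(26,6)=5296785 f(26,8)=3121950 f(26,10)=1561950 f(26,12)=657774 f(26,14)=230229 f(26,16)=65780 f(26,18)=14950 f(26,20)=2600 f(26,22)=325 f(26,24)=26 f(26,26)=1
t=27: f(27,-5)=4601610 f(27,-3)=12697035 f(27,-1)=17838225 f(27,1)=19170270 f(27,3)=17087850 f(27,5)=12957165 f(27,7)=8418735 f(27,9)=4683900 f(27,11)=2219724 f(27,13)=888003 f(27,15)=296009 f(27,17)=80730 f(27,19)=17550 f(27,21)=2925 f(27,23)=351 f(27,25)=27 f(27,27)=1
Σ_s f(27,s) = 100960110
P = 100960110/134217728 = 50480055/67108864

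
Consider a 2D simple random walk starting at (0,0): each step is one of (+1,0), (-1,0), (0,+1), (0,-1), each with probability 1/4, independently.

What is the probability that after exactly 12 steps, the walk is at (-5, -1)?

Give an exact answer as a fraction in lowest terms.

Let h be the number of horizontal steps (so 12-h are vertical). To end at (-5,-1) need (h-5)/2 right-steps and ((12-h)-1)/2 up-steps.
Sum over h with 5 ≤ h ≤ 11, h ≡ 1 (mod 2), 12-h ≡ 1 (mod 2):
h=5: C(12,5)·C(5,0)·C(7,3) = 792·1·35 = 27720
h=7: C(12,7)·C(7,1)·C(5,2) = 792·7·10 = 55440
h=9: C(12,9)·C(9,2)·C(3,1) = 220·36·3 = 23760
h=11: C(12,11)·C(11,3)·C(1,0) = 12·165·1 = 1980
Total favorable: 108900
Total paths: 4^12 = 16777216
P = 108900/16777216 = 27225/4194304

Answer: 27225/4194304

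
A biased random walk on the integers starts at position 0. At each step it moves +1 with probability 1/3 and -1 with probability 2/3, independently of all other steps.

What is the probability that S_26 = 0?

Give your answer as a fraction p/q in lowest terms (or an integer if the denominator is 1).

To be at 0 after 26 steps: need exactly 13 steps of +1 and 13 of -1.
Number of such sequences: C(26,13) = 10400600
Each has probability (1/3)^13 · (2/3)^13 = 8192/2541865828329
P = 10400600 · 8192/2541865828329 = 85201715200/2541865828329

Answer: 85201715200/2541865828329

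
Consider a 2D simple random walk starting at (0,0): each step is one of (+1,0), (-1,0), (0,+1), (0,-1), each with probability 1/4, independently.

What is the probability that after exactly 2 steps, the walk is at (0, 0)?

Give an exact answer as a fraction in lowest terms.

Answer: 1/4

Derivation:
Let h be the number of horizontal steps (so 2-h are vertical). To end at (0,0) need (h+0)/2 right-steps and ((2-h)+0)/2 up-steps.
Sum over h with 0 ≤ h ≤ 2, h ≡ 0 (mod 2), 2-h ≡ 0 (mod 2):
h=0: C(2,0)·C(0,0)·C(2,1) = 1·1·2 = 2
h=2: C(2,2)·C(2,1)·C(0,0) = 1·2·1 = 2
Total favorable: 4
Total paths: 4^2 = 16
P = 4/16 = 1/4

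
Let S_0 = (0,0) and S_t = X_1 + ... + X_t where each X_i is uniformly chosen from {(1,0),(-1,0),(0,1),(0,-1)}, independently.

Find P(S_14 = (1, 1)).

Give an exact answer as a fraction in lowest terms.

Answer: 1288287/33554432

Derivation:
Let h be the number of horizontal steps (so 14-h are vertical). To end at (1,1) need (h+1)/2 right-steps and ((14-h)+1)/2 up-steps.
Sum over h with 1 ≤ h ≤ 13, h ≡ 1 (mod 2), 14-h ≡ 1 (mod 2):
h=1: C(14,1)·C(1,1)·C(13,7) = 14·1·1716 = 24024
h=3: C(14,3)·C(3,2)·C(11,6) = 364·3·462 = 504504
h=5: C(14,5)·C(5,3)·C(9,5) = 2002·10·126 = 2522520
h=7: C(14,7)·C(7,4)·C(7,4) = 3432·35·35 = 4204200
h=9: C(14,9)·C(9,5)·C(5,3) = 2002·126·10 = 2522520
h=11: C(14,11)·C(11,6)·C(3,2) = 364·462·3 = 504504
h=13: C(14,13)·C(13,7)·C(1,1) = 14·1716·1 = 24024
Total favorable: 10306296
Total paths: 4^14 = 268435456
P = 10306296/268435456 = 1288287/33554432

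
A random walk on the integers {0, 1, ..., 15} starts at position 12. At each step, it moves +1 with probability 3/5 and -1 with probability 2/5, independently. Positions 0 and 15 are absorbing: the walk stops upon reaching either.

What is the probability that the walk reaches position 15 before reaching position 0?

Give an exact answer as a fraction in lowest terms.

Biased walk: p = 3/5, q = 2/5, r = q/p = 2/3
Gambler's ruin: P(hit 15 before 0 | start at 12) = (1 - r^a)/(1 - r^N)
r^12 = 4096/531441; r^15 = 32768/14348907
P = (1 - 4096/531441) / (1 - 32768/14348907) = 527345/531441 / 14316139/14348907 = 749385/753481

Answer: 749385/753481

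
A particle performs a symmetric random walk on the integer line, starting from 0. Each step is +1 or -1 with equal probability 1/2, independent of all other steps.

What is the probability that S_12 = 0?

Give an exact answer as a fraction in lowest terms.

To return to 0 after 12 steps: need exactly 6 steps of +1 and 6 of -1.
Favorable paths: C(12,6) = 924
Total paths: 2^12 = 4096
P = 924/4096 = 231/1024

Answer: 231/1024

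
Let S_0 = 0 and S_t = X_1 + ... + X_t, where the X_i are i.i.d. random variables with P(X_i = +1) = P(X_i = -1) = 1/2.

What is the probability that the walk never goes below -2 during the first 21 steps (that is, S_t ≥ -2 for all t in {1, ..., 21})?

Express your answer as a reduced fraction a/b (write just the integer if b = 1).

Answer: 499681/1048576

Derivation:
Let f(t,s) = #length-t paths at position s with S_1..S_t all ≥ -2.
f(t,s) = f(t-1,s-1) + f(t-1,s+1) for s ≥ -2; f(t,s) = 0 for s < -2.
t=0: f(0,0)=1
t=1: f(1,-1)=1 f(1,1)=1
t=2: f(2,-2)=1 f(2,0)=2 f(2,2)=1
t=3: f(3,-1)=3 f(3,1)=3 f(3,3)=1
t=4: f(4,-2)=3 f(4,0)=6 f(4,2)=4 f(4,4)=1
t=5: f(5,-1)=9 f(5,1)=10 f(5,3)=5 f(5,5)=1
t=6: f(6,-2)=9 f(6,0)=19 f(6,2)=15 f(6,4)=6 f(6,6)=1
t=7: f(7,-1)=28 f(7,1)=34 f(7,3)=21 f(7,5)=7 f(7,7)=1
t=8: f(8,-2)=28 f(8,0)=62 f(8,2)=55 f(8,4)=28 f(8,6)=8 f(8,8)=1
t=9: f(9,-1)=90 f(9,1)=117 f(9,3)=83 f(9,5)=36 f(9,7)=9 f(9,9)=1
t=10: f(10,-2)=90 f(10,0)=207 f(10,2)=200 f(10,4)=119 f(10,6)=45 f(10,8)=10 f(10,10)=1
t=11: f(11,-1)=297 f(11,1)=407 f(11,3)=319 f(11,5)=164 f(11,7)=55 f(11,9)=11 f(11,11)=1
t=12: f(12,-2)=297 f(12,0)=704 f(12,2)=726 f(12,4)=483 f(12,6)=219 f(12,8)=66 f(12,10)=12 f(12,12)=1
t=13: f(13,-1)=1001 f(13,1)=1430 f(13,3)=1209 f(13,5)=702 f(13,7)=285 f(13,9)=78 f(13,11)=13 f(13,13)=1
t=14: f(14,-2)=1001 f(14,0)=2431 f(14,2)=2639 f(14,4)=1911 f(14,6)=987 f(14,8)=363 f(14,10)=91 f(14,12)=14 f(14,14)=1
t=15: f(15,-1)=3432 f(15,1)=5070 f(15,3)=4550 f(15,5)=2898 f(15,7)=1350 f(15,9)=454 f(15,11)=105 f(15,13)=15 f(15,15)=1
t=16: f(16,-2)=3432 f(16,0)=8502 f(16,2)=9620 f(16,4)=7448 f(16,6)=4248 f(16,8)=1804 f(16,10)=559 f(16,12)=120 f(16,14)=16 f(16,16)=1
t=17: f(17,-1)=11934 f(17,1)=18122 f(17,3)=17068 f(17,5)=11696 f(17,7)=6052 f(17,9)=2363 f(17,11)=679 f(17,13)=136 f(17,15)=17 f(17,17)=1
t=18: f(18,-2)=11934 f(18,0)=30056 f(18,2)=35190 f(18,4)=28764 f(18,6)=17748 f(18,8)=8415 f(18,10)=3042 f(18,12)=815 f(18,14)=153 f(18,16)=18 f(18,18)=1
t=19: f(19,-1)=41990 f(19,1)=65246 f(19,3)=63954 f(19,5)=46512 f(19,7)=26163 f(19,9)=11457 f(19,11)=3857 f(19,13)=968 f(19,15)=171 f(19,17)=19 f(19,19)=1
t=20: f(20,-2)=41990 f(20,0)=107236 f(20,2)=129200 f(20,4)=110466 f(20,6)=72675 f(20,8)=37620 f(20,10)=15314 f(20,12)=4825 f(20,14)=1139 f(20,16)=190 f(20,18)=20 f(20,20)=1
t=21: f(21,-1)=149226 f(21,1)=236436 f(21,3)=239666 f(21,5)=183141 f(21,7)=110295 f(21,9)=52934 f(21,11)=20139 f(21,13)=5964 f(21,15)=1329 f(21,17)=210 f(21,19)=21 f(21,21)=1
Σ_s f(21,s) = 999362
P = 999362/2097152 = 499681/1048576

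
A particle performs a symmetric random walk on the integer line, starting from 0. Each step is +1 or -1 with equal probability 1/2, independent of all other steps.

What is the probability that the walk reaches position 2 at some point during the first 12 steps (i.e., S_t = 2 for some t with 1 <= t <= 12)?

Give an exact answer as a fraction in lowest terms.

Count via complement. Let g(t,s) = #length-t paths at position s with S_1..S_t all ≠ 2.
g(t,s) = g(t-1,s-1) + g(t-1,s+1) for s ≠ 2; g(t,2) = 0.
t=0: g(0,0)=1
t=1: g(1,-1)=1 g(1,1)=1
t=2: g(2,-2)=1 g(2,0)=2
t=3: g(3,-3)=1 g(3,-1)=3 g(3,1)=2
t=4: g(4,-4)=1 g(4,-2)=4 g(4,0)=5
t=5: g(5,-5)=1 g(5,-3)=5 g(5,-1)=9 g(5,1)=5
t=6: g(6,-6)=1 g(6,-4)=6 g(6,-2)=14 g(6,0)=14
t=7: g(7,-7)=1 g(7,-5)=7 g(7,-3)=20 g(7,-1)=28 g(7,1)=14
t=8: g(8,-8)=1 g(8,-6)=8 g(8,-4)=27 g(8,-2)=48 g(8,0)=42
t=9: g(9,-9)=1 g(9,-7)=9 g(9,-5)=35 g(9,-3)=75 g(9,-1)=90 g(9,1)=42
t=10: g(10,-10)=1 g(10,-8)=10 g(10,-6)=44 g(10,-4)=110 g(10,-2)=165 g(10,0)=132
t=11: g(11,-11)=1 g(11,-9)=11 g(11,-7)=54 g(11,-5)=154 g(11,-3)=275 g(11,-1)=297 g(11,1)=132
t=12: g(12,-12)=1 g(12,-10)=12 g(12,-8)=65 g(12,-6)=208 g(12,-4)=429 g(12,-2)=572 g(12,0)=429
Paths never hitting 2: Σ_s g(12,s) = 1716
Paths hitting 2: 2^12 - 1716 = 2380
P = 2380/4096 = 595/1024

Answer: 595/1024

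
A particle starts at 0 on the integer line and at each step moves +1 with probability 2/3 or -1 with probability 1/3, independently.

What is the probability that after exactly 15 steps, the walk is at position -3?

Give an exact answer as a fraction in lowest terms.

Answer: 320320/14348907

Derivation:
To reach position -3 after 15 steps: need 6 steps of +1 and 9 steps of -1.
Number of such sequences: C(15,6) = 5005
Each has probability (2/3)^6 · (1/3)^9 = 64/14348907
P = 5005 · 64/14348907 = 320320/14348907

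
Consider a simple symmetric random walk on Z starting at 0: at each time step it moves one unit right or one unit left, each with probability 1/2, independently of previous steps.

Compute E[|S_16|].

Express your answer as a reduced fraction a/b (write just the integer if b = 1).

S_16 takes values m ≡ 0 (mod 2) with |m| ≤ 16; P(S_16=m) = C(16,(16+m)/2)/2^16.
Total paths: 2^16 = 65536
Distribution: P(S=-16)=1/65536, P(S=-14)=16/65536, P(S=-12)=120/65536, P(S=-10)=560/65536, P(S=-8)=1820/65536, P(S=-6)=4368/65536, P(S=-4)=8008/65536, P(S=-2)=11440/65536, P(S=0)=12870/65536, P(S=2)=11440/65536, P(S=4)=8008/65536, P(S=6)=4368/65536, P(S=8)=1820/65536, P(S=10)=560/65536, P(S=12)=120/65536, P(S=14)=16/65536, P(S=16)=1/65536
E[|S_16|] = Σ_m |m|·P(S_16=m) = 205920/65536 = 6435/2048

Answer: 6435/2048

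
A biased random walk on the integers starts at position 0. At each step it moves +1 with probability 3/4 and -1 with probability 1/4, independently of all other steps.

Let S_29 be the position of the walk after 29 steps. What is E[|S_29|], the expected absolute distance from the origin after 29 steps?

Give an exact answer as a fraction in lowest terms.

Answer: 130659988496489167/9007199254740992

Derivation:
S_29 takes values m ≡ 1 (mod 2) with |m| ≤ 29; P(S_29=m) = C(29,(29+m)/2) · (3/4)^((29+m)/2) · (1/4)^((29-m)/2).
Distribution: P(S=-29)=1/288230376151711744, P(S=-27)=87/288230376151711744, P(S=-25)=1827/144115188075855872, P(S=-23)=49329/144115188075855872, P(S=-21)=1923831/288230376151711744, P(S=-19)=28857465/288230376151711744, P(S=-17)=86572395/72057594037927936, P(S=-15)=853356465/72057594037927936, P(S=-13)=28160763345/288230376151711744, P(S=-11)=197125343415/288230376151711744, P(S=-9)=591376030245/144115188075855872, P(S=-7)=3064403065815/144115188075855872, P(S=-5)=27579627592335/288230376151711744, P(S=-3)=108197000554545/288230376151711744, P(S=-1)=46370143094805/36028797018963968, P(S=1)=139110429284415/36028797018963968, P(S=3)=2921319014972715/288230376151711744, P(S=5)=6701849504937405/288230376151711744, P(S=7)=6701849504937405/144115188075855872, P(S=9)=11640054403312335/144115188075855872, P(S=11)=34920163209937005/288230376151711744, P(S=13)=44897352698490435/288230376151711744, P(S=15)=12244732554133755/72057594037927936, P(S=17)=11179973201600385/72057594037927936, P(S=19)=33539919604801155/288230376151711744, P(S=21)=20123951762880693/288230376151711744, P(S=23)=4643988868357083/144115188075855872, P(S=25)=1547996289452361/144115188075855872, P(S=27)=663426981193869/288230376151711744, P(S=29)=68630377364883/288230376151711744
E[|S_29|] = Σ_m |m|·P(S_29=m) = 130659988496489167/9007199254740992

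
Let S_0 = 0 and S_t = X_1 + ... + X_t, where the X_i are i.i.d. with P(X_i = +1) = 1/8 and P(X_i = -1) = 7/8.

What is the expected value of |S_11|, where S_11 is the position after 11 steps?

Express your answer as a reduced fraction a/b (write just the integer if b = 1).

Answer: 2215245285/268435456

Derivation:
S_11 takes values m ≡ 1 (mod 2) with |m| ≤ 11; P(S_11=m) = C(11,(11+m)/2) · (1/8)^((11+m)/2) · (7/8)^((11-m)/2).
Distribution: P(S=-11)=1977326743/8589934592, P(S=-9)=3107227739/8589934592, P(S=-7)=2219448385/8589934592, P(S=-5)=951192165/8589934592, P(S=-3)=135884595/4294967296, P(S=-1)=27176919/4294967296, P(S=1)=3882417/4294967296, P(S=3)=396165/4294967296, P(S=5)=56595/8589934592, P(S=7)=2695/8589934592, P(S=9)=77/8589934592, P(S=11)=1/8589934592
E[|S_11|] = Σ_m |m|·P(S_11=m) = 2215245285/268435456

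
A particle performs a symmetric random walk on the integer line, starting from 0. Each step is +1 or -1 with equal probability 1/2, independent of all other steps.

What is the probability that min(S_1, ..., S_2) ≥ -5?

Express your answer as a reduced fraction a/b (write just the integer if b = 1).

Answer: 1

Derivation:
Let f(t,s) = #length-t paths at position s with S_1..S_t all ≥ -5.
f(t,s) = f(t-1,s-1) + f(t-1,s+1) for s ≥ -5; f(t,s) = 0 for s < -5.
t=0: f(0,0)=1
t=1: f(1,-1)=1 f(1,1)=1
t=2: f(2,-2)=1 f(2,0)=2 f(2,2)=1
Σ_s f(2,s) = 4
P = 4/4 = 1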